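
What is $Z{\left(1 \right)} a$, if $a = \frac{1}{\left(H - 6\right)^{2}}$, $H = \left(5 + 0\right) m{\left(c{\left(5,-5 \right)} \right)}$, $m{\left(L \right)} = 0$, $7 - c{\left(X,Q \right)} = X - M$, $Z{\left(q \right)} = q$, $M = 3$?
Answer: $\frac{1}{36} \approx 0.027778$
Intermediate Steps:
$c{\left(X,Q \right)} = 10 - X$ ($c{\left(X,Q \right)} = 7 - \left(X - 3\right) = 7 - \left(-3 + X\right) = 10 - X$)
$H = 0$ ($H = \left(5 + 0\right) 0 = 5 \cdot 0 = 0$)
$a = \frac{1}{36}$ ($a = \frac{1}{\left(0 - 6\right)^{2}} = \frac{1}{\left(-6\right)^{2}} = \frac{1}{36} \approx 0.027778$)
$Z{\left(1 \right)} a = 1 \cdot \frac{1}{36} = \frac{1}{36}$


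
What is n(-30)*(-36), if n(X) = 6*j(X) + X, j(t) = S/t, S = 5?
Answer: 1116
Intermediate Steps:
j(t) = 5/t
n(X) = X + 30/X (n(X) = 6*(5/X) + X = 30/X + X = X + 30/X)
n(-30)*(-36) = (-30 + 30/(-30))*(-36) = (-30 + 30*(-1/30))*(-36) = (-30 - 1)*(-36) = -31*(-36) = 1116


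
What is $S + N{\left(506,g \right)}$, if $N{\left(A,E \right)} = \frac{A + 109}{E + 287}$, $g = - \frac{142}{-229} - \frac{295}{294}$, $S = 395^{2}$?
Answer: $\frac{602163520873}{3859351} \approx 1.5603 \cdot 10^{5}$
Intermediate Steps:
$S = 156025$
$g = - \frac{25807}{67326}$ ($g = \left(-142\right) \left(- \frac{1}{229}\right) - \frac{295}{294} = \frac{142}{229} - \frac{295}{294} = - \frac{25807}{67326} \approx -0.38331$)
$N{\left(A,E \right)} = \frac{109 + A}{287 + E}$
$S + N{\left(506,g \right)} = 156025 + \frac{109 + 506}{287 - \frac{25807}{67326}} = 156025 + \frac{1}{\frac{19296755}{67326}} \cdot 615 = 156025 + \frac{67326}{19296755} \cdot 615 = 156025 + \frac{8281098}{3859351} = \frac{602163520873}{3859351}$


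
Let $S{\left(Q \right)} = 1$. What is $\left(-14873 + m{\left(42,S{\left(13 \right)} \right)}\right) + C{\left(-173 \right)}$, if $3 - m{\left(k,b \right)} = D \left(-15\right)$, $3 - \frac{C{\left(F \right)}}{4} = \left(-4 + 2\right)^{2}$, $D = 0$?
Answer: $-14874$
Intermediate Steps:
$C{\left(F \right)} = -4$ ($C{\left(F \right)} = 12 - 4 \left(-4 + 2\right)^{2} = 12 - 4 \left(-2\right)^{2} = 12 - 16 = -4$)
$m{\left(k,b \right)} = 3$ ($m{\left(k,b \right)} = 3 - 0 \left(-15\right) = 3 - 0 = 3 + 0 = 3$)
$\left(-14873 + m{\left(42,S{\left(13 \right)} \right)}\right) + C{\left(-173 \right)} = \left(-14873 + 3\right) - 4 = -14870 - 4 = -14874$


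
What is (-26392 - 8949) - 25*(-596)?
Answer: -20441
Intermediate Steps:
(-26392 - 8949) - 25*(-596) = -35341 + 14900 = -20441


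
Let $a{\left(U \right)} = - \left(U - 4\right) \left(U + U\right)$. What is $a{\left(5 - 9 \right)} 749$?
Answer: $-47936$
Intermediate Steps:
$a{\left(U \right)} = - 2 U \left(-4 + U\right)$ ($a{\left(U \right)} = - \left(-4 + U\right) 2 U = - 2 U \left(-4 + U\right)$)
$a{\left(5 - 9 \right)} 749 = 2 \left(5 - 9\right) \left(4 - \left(5 - 9\right)\right) 749 = 2 \left(-4\right) \left(4 - -4\right) 749 = 2 \left(-4\right) \left(4 + 4\right) 749 = 2 \left(-4\right) 8 \cdot 749 = \left(-64\right) 749 = -47936$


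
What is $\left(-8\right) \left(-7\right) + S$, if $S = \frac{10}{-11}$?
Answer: $\frac{606}{11} \approx 55.091$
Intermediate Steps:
$S = - \frac{10}{11}$ ($S = 10 \left(- \frac{1}{11}\right) = - \frac{10}{11} \approx -0.90909$)
$\left(-8\right) \left(-7\right) + S = \left(-8\right) \left(-7\right) - \frac{10}{11} = 56 - \frac{10}{11} = \frac{606}{11}$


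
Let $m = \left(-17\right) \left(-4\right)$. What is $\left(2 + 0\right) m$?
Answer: $136$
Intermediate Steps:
$m = 68$
$\left(2 + 0\right) m = \left(2 + 0\right) 68 = 2 \cdot 68 = 136$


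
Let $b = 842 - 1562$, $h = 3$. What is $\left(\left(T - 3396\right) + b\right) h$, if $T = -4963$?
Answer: $-27237$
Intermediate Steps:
$b = -720$ ($b = 842 - 1562 = -720$)
$\left(\left(T - 3396\right) + b\right) h = \left(\left(-4963 - 3396\right) - 720\right) 3 = \left(-8359 - 720\right) 3 = \left(-9079\right) 3 = -27237$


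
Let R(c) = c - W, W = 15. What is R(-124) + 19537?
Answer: 19398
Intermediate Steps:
R(c) = -15 + c (R(c) = c - 1*15 = c - 15 = -15 + c)
R(-124) + 19537 = (-15 - 124) + 19537 = -139 + 19537 = 19398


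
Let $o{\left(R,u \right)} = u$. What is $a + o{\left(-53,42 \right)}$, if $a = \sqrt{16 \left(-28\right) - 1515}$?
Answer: $42 + i \sqrt{1963} \approx 42.0 + 44.306 i$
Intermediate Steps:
$a = i \sqrt{1963}$ ($a = \sqrt{-448 - 1515} = \sqrt{-1963} = i \sqrt{1963} \approx 44.306 i$)
$a + o{\left(-53,42 \right)} = i \sqrt{1963} + 42 = 42 + i \sqrt{1963}$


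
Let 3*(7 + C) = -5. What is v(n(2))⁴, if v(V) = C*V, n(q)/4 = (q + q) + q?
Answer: 1871773696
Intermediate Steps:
C = -26/3 (C = -7 + (⅓)*(-5) = -7 - 5/3 = -26/3 ≈ -8.6667)
n(q) = 12*q (n(q) = 4*((q + q) + q) = 4*(2*q + q) = 4*(3*q) = 12*q)
v(V) = -26*V/3
v(n(2))⁴ = (-104*2)⁴ = (-26/3*24)⁴ = (-208)⁴ = 1871773696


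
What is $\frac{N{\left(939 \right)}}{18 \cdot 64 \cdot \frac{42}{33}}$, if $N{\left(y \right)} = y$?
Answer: $\frac{3443}{5376} \approx 0.64044$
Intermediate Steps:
$\frac{N{\left(939 \right)}}{18 \cdot 64 \cdot \frac{42}{33}} = \frac{939}{18 \cdot 64 \cdot \frac{42}{33}} = \frac{939}{1152 \cdot 42 \cdot \frac{1}{33}} = \frac{939}{1152 \cdot \frac{14}{11}} = \frac{939}{\frac{16128}{11}} = 939 \cdot \frac{11}{16128} = \frac{3443}{5376}$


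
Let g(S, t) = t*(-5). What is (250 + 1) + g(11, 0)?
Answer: 251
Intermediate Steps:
g(S, t) = -5*t
(250 + 1) + g(11, 0) = (250 + 1) - 5*0 = 251 + 0 = 251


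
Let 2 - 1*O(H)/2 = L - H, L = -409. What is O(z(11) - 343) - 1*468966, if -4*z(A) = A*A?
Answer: -937781/2 ≈ -4.6889e+5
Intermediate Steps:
z(A) = -A²/4 (z(A) = -A*A/4 = -A²/4)
O(H) = 822 + 2*H (O(H) = 4 - 2*(-409 - H) = 4 + (818 + 2*H) = 822 + 2*H)
O(z(11) - 343) - 1*468966 = (822 + 2*(-¼*11² - 343)) - 1*468966 = (822 + 2*(-¼*121 - 343)) - 468966 = (822 + 2*(-121/4 - 343)) - 468966 = (822 + 2*(-1493/4)) - 468966 = (822 - 1493/2) - 468966 = 151/2 - 468966 = -937781/2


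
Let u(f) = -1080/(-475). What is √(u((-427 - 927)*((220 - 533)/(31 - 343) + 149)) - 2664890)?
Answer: I*√24050611730/95 ≈ 1632.4*I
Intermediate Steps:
u(f) = 216/95 (u(f) = -1080*(-1/475) = 216/95)
√(u((-427 - 927)*((220 - 533)/(31 - 343) + 149)) - 2664890) = √(216/95 - 2664890) = √(-253164334/95) = I*√24050611730/95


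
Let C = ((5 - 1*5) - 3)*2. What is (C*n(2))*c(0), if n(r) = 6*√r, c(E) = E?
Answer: 0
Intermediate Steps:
C = -6 (C = ((5 - 5) - 3)*2 = (0 - 3)*2 = -3*2 = -6)
(C*n(2))*c(0) = -36*√2*0 = 0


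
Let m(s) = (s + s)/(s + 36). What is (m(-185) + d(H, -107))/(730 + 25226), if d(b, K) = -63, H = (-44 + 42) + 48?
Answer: -9017/3867444 ≈ -0.0023315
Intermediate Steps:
m(s) = 2*s/(36 + s) (m(s) = (2*s)/(36 + s) = 2*s/(36 + s))
H = 46 (H = -2 + 48 = 46)
(m(-185) + d(H, -107))/(730 + 25226) = (2*(-185)/(36 - 185) - 63)/(730 + 25226) = (2*(-185)/(-149) - 63)/25956 = (2*(-185)*(-1/149) - 63)*(1/25956) = (370/149 - 63)*(1/25956) = -9017/149*1/25956 = -9017/3867444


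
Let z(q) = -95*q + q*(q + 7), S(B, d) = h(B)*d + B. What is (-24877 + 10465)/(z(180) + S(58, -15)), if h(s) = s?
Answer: -3603/3937 ≈ -0.91516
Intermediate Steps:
S(B, d) = B + B*d (S(B, d) = B*d + B = B + B*d)
z(q) = -95*q + q*(7 + q)
(-24877 + 10465)/(z(180) + S(58, -15)) = (-24877 + 10465)/(180*(-88 + 180) + 58*(1 - 15)) = -14412/(180*92 + 58*(-14)) = -14412/(16560 - 812) = -14412/15748 = -14412*1/15748 = -3603/3937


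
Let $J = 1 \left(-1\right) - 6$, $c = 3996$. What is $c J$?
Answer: $-27972$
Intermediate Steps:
$J = -7$ ($J = -1 - 6 = -7$)
$c J = 3996 \left(-7\right) = -27972$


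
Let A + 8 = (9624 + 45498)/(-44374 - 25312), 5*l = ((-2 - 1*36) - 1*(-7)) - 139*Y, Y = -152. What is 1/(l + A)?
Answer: 174215/733551246 ≈ 0.00023750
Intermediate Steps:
l = 21097/5 (l = (((-2 - 1*36) - 1*(-7)) - 139*(-152))/5 = (((-2 - 36) + 7) + 21128)/5 = ((-38 + 7) + 21128)/5 = (-31 + 21128)/5 = (1/5)*21097 = 21097/5 ≈ 4219.4)
A = -306305/34843 (A = -8 + (9624 + 45498)/(-44374 - 25312) = -8 + 55122/(-69686) = -8 + 55122*(-1/69686) = -8 - 27561/34843 = -306305/34843 ≈ -8.7910)
1/(l + A) = 1/(21097/5 - 306305/34843) = 1/(733551246/174215) = 174215/733551246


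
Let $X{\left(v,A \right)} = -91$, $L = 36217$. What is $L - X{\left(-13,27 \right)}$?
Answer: $36308$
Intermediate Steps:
$L - X{\left(-13,27 \right)} = 36217 - -91 = 36217 + 91 = 36308$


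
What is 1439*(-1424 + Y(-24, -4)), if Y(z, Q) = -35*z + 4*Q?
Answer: -863400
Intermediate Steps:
1439*(-1424 + Y(-24, -4)) = 1439*(-1424 + (-35*(-24) + 4*(-4))) = 1439*(-1424 + (840 - 16)) = 1439*(-1424 + 824) = 1439*(-600) = -863400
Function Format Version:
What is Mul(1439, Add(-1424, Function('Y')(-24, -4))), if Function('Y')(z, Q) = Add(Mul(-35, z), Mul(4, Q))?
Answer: -863400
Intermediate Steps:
Mul(1439, Add(-1424, Function('Y')(-24, -4))) = Mul(1439, Add(-1424, Add(Mul(-35, -24), Mul(4, -4)))) = Mul(1439, Add(-1424, Add(840, -16))) = Mul(1439, Add(-1424, 824)) = Mul(1439, -600) = -863400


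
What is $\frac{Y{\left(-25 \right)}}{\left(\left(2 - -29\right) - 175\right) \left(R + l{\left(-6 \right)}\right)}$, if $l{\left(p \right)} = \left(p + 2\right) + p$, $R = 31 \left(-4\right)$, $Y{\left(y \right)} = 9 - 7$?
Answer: $\frac{1}{9648} \approx 0.00010365$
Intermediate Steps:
$Y{\left(y \right)} = 2$ ($Y{\left(y \right)} = 9 - 7 = 2$)
$R = -124$
$l{\left(p \right)} = 2 + 2 p$ ($l{\left(p \right)} = \left(2 + p\right) + p = 2 + 2 p$)
$\frac{Y{\left(-25 \right)}}{\left(\left(2 - -29\right) - 175\right) \left(R + l{\left(-6 \right)}\right)} = \frac{2}{\left(\left(2 - -29\right) - 175\right) \left(-124 + \left(2 + 2 \left(-6\right)\right)\right)} = \frac{2}{\left(\left(2 + 29\right) - 175\right) \left(-124 + \left(2 - 12\right)\right)} = \frac{2}{\left(31 - 175\right) \left(-124 - 10\right)} = \frac{2}{\left(-144\right) \left(-134\right)} = \frac{2}{19296} = 2 \cdot \frac{1}{19296} = \frac{1}{9648}$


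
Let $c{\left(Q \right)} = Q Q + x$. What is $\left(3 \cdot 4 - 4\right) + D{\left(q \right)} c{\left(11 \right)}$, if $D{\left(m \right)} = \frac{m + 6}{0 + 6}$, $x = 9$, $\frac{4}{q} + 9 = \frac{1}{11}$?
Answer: $\frac{18856}{147} \approx 128.27$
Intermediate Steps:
$q = - \frac{22}{49}$ ($q = \frac{4}{-9 + \frac{1}{11}} = \frac{4}{- \frac{98}{11}} = 4 \left(- \frac{11}{98}\right) = - \frac{22}{49} \approx -0.44898$)
$c{\left(Q \right)} = 9 + Q^{2}$ ($c{\left(Q \right)} = Q Q + 9 = Q^{2} + 9 = 9 + Q^{2}$)
$D{\left(m \right)} = 1 + \frac{m}{6}$ ($D{\left(m \right)} = \frac{6 + m}{6} = \left(6 + m\right) \frac{1}{6} = 1 + \frac{m}{6}$)
$\left(3 \cdot 4 - 4\right) + D{\left(q \right)} c{\left(11 \right)} = \left(3 \cdot 4 - 4\right) + \left(1 + \frac{1}{6} \left(- \frac{22}{49}\right)\right) \left(9 + 11^{2}\right) = \left(12 - 4\right) + \left(1 - \frac{11}{147}\right) \left(9 + 121\right) = 8 + \frac{136}{147} \cdot 130 = 8 + \frac{17680}{147} = \frac{18856}{147}$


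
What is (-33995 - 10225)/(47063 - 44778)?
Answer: -8844/457 ≈ -19.352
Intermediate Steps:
(-33995 - 10225)/(47063 - 44778) = -44220/2285 = -44220*1/2285 = -8844/457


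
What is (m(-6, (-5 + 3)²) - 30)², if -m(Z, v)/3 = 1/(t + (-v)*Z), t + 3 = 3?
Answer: 58081/64 ≈ 907.52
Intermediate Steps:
t = 0 (t = -3 + 3 = 0)
m(Z, v) = 3/(Z*v) (m(Z, v) = -3/(0 + (-v)*Z) = -3/(0 - Z*v) = -3*(-1/(Z*v)) = -(-3)/(Z*v) = 3/(Z*v))
(m(-6, (-5 + 3)²) - 30)² = (3/(-6*(-5 + 3)²) - 30)² = (3*(-⅙)/(-2)² - 30)² = (3*(-⅙)/4 - 30)² = (3*(-⅙)*(¼) - 30)² = (-⅛ - 30)² = (-241/8)² = 58081/64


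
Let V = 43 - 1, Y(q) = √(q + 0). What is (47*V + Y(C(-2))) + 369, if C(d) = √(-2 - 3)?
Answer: 2343 + 5^(¼)*√I ≈ 2344.1 + 1.0574*I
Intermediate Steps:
C(d) = I*√5 (C(d) = √(-5) = I*√5)
Y(q) = √q
V = 42
(47*V + Y(C(-2))) + 369 = (47*42 + √(I*√5)) + 369 = (1974 + 5^(¼)*√I) + 369 = 2343 + 5^(¼)*√I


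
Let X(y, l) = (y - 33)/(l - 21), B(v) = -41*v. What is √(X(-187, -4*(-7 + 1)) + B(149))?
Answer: I*√55641/3 ≈ 78.628*I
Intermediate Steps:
X(y, l) = (-33 + y)/(-21 + l)
√(X(-187, -4*(-7 + 1)) + B(149)) = √((-33 - 187)/(-21 - 4*(-7 + 1)) - 41*149) = √(-220/(-21 - 4*(-6)) - 6109) = √(-220/(-21 + 24) - 6109) = √(-220/3 - 6109) = √(-18547/3) = I*√55641/3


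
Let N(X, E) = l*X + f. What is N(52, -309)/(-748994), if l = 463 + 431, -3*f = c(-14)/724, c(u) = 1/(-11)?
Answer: -1110691297/17894964648 ≈ -0.062067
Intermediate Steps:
c(u) = -1/11
f = 1/23892 (f = -(-1)/(33*724) = -⅓*(-1/7964) = 1/23892 ≈ 4.1855e-5)
l = 894
N(X, E) = 1/23892 + 894*X (N(X, E) = 894*X + 1/23892 = 1/23892 + 894*X)
N(52, -309)/(-748994) = (1/23892 + 894*52)/(-748994) = (1/23892 + 46488)*(-1/748994) = (1110691297/23892)*(-1/748994) = -1110691297/17894964648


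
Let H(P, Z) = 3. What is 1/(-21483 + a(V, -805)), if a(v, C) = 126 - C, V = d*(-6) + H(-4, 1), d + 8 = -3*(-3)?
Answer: -1/20552 ≈ -4.8657e-5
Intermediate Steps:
d = 1 (d = -8 - 3*(-3) = -8 + 9 = 1)
V = -3 (V = 1*(-6) + 3 = -6 + 3 = -3)
1/(-21483 + a(V, -805)) = 1/(-21483 + (126 - 1*(-805))) = 1/(-21483 + (126 + 805)) = 1/(-21483 + 931) = 1/(-20552) = -1/20552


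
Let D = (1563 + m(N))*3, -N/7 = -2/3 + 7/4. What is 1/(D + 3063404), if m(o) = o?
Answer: 4/12272281 ≈ 3.2594e-7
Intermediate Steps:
N = -91/12 (N = -7*(-2/3 + 7/4) = -7*(-2*⅓ + 7*(¼)) = -7*(-⅔ + 7/4) = -7*13/12 = -91/12 ≈ -7.5833)
D = 18665/4 (D = (1563 - 91/12)*3 = (18665/12)*3 = 18665/4 ≈ 4666.3)
1/(D + 3063404) = 1/(18665/4 + 3063404) = 1/(12272281/4) = 4/12272281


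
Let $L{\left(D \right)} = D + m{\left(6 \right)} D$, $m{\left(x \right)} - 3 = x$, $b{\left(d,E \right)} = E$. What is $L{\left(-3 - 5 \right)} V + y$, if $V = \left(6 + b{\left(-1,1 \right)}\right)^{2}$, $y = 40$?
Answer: $-3880$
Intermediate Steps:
$m{\left(x \right)} = 3 + x$
$L{\left(D \right)} = 10 D$ ($L{\left(D \right)} = D + \left(3 + 6\right) D = D + 9 D = 10 D$)
$V = 49$ ($V = \left(6 + 1\right)^{2} = 7^{2} = 49$)
$L{\left(-3 - 5 \right)} V + y = 10 \left(-3 - 5\right) 49 + 40 = 10 \left(-8\right) 49 + 40 = \left(-80\right) 49 + 40 = -3920 + 40 = -3880$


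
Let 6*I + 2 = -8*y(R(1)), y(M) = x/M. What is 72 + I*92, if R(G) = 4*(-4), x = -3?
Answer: 55/3 ≈ 18.333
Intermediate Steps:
R(G) = -16
y(M) = -3/M
I = -7/12 (I = -⅓ + (-(-24)/(-16))/6 = -⅓ + (-(-24)*(-1)/16)/6 = -⅓ + (-8*3/16)/6 = -⅓ + (⅙)*(-3/2) = -⅓ - ¼ = -7/12 ≈ -0.58333)
72 + I*92 = 72 - 7/12*92 = 72 - 161/3 = 55/3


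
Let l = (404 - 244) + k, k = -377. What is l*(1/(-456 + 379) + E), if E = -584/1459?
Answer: 1439237/16049 ≈ 89.678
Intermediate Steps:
E = -584/1459 (E = -584*1/1459 = -584/1459 ≈ -0.40027)
l = -217 (l = (404 - 244) - 377 = 160 - 377 = -217)
l*(1/(-456 + 379) + E) = -217*(1/(-456 + 379) - 584/1459) = -217*(1/(-77) - 584/1459) = -217*(-1/77 - 584/1459) = -217*(-46427/112343) = 1439237/16049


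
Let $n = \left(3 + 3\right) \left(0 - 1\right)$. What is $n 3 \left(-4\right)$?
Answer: $72$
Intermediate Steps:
$n = -6$ ($n = 6 \left(-1\right) = -6$)
$n 3 \left(-4\right) = \left(-6\right) 3 \left(-4\right) = \left(-18\right) \left(-4\right) = 72$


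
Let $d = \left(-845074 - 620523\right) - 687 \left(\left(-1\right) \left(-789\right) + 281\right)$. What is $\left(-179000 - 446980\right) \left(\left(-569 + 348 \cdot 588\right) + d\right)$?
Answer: $1249851699360$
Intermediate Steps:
$d = -2200687$ ($d = -1465597 - 687 \left(789 + 281\right) = -1465597 - 735090 = -2200687$)
$\left(-179000 - 446980\right) \left(\left(-569 + 348 \cdot 588\right) + d\right) = \left(-179000 - 446980\right) \left(\left(-569 + 348 \cdot 588\right) - 2200687\right) = - 625980 \left(\left(-569 + 204624\right) - 2200687\right) = - 625980 \left(204055 - 2200687\right) = \left(-625980\right) \left(-1996632\right) = 1249851699360$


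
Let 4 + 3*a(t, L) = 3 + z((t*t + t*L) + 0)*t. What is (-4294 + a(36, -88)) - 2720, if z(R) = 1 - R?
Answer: 46385/3 ≈ 15462.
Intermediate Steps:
a(t, L) = -1/3 + t*(1 - t**2 - L*t)/3 (a(t, L) = -4/3 + (3 + (1 - ((t*t + t*L) + 0))*t)/3 = -4/3 + (3 + (1 - ((t**2 + L*t) + 0))*t)/3 = -4/3 + (3 + (1 - (t**2 + L*t))*t)/3 = -4/3 + (3 + (1 + (-t**2 - L*t))*t)/3 = -4/3 + (3 + (1 - t**2 - L*t)*t)/3 = -4/3 + (3 + t*(1 - t**2 - L*t))/3 = -4/3 + (1 + t*(1 - t**2 - L*t)/3) = -1/3 + t*(1 - t**2 - L*t)/3)
(-4294 + a(36, -88)) - 2720 = (-4294 + (-1/3 - 1/3*36*(-1 + 36*(-88 + 36)))) - 2720 = (-4294 + (-1/3 - 1/3*36*(-1 + 36*(-52)))) - 2720 = (-4294 + (-1/3 - 1/3*36*(-1 - 1872))) - 2720 = (-4294 + (-1/3 - 1/3*36*(-1873))) - 2720 = (-4294 + (-1/3 + 22476)) - 2720 = (-4294 + 67427/3) - 2720 = 54545/3 - 2720 = 46385/3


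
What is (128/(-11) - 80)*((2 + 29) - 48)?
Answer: 17136/11 ≈ 1557.8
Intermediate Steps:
(128/(-11) - 80)*((2 + 29) - 48) = (128*(-1/11) - 80)*(31 - 48) = (-128/11 - 80)*(-17) = -1008/11*(-17) = 17136/11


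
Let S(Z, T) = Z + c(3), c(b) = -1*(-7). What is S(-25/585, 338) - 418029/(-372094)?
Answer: 351793909/43534998 ≈ 8.0807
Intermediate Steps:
c(b) = 7
S(Z, T) = 7 + Z (S(Z, T) = Z + 7 = 7 + Z)
S(-25/585, 338) - 418029/(-372094) = (7 - 25/585) - 418029/(-372094) = (7 - 25*1/585) - 418029*(-1)/372094 = (7 - 5/117) - 1*(-418029/372094) = 814/117 + 418029/372094 = 351793909/43534998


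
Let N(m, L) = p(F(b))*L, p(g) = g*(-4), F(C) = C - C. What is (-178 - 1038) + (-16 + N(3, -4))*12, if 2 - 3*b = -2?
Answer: -1408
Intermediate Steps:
b = 4/3 (b = 2/3 - 1/3*(-2) = 2/3 + 2/3 = 4/3 ≈ 1.3333)
F(C) = 0
p(g) = -4*g
N(m, L) = 0 (N(m, L) = (-4*0)*L = 0*L = 0)
(-178 - 1038) + (-16 + N(3, -4))*12 = (-178 - 1038) + (-16 + 0)*12 = -1216 - 16*12 = -1216 - 192 = -1408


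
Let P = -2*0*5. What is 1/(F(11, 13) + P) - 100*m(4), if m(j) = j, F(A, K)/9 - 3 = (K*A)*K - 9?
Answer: -6670799/16677 ≈ -400.00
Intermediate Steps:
F(A, K) = -54 + 9*A*K² (F(A, K) = 27 + 9*((K*A)*K - 9) = 27 + 9*((A*K)*K - 9) = 27 + 9*(A*K² - 9) = 27 + 9*(-9 + A*K²) = 27 + (-81 + 9*A*K²) = -54 + 9*A*K²)
P = 0 (P = 0*5 = 0)
1/(F(11, 13) + P) - 100*m(4) = 1/((-54 + 9*11*13²) + 0) - 100*4 = 1/((-54 + 9*11*169) + 0) - 400 = 1/((-54 + 16731) + 0) - 400 = 1/(16677 + 0) - 400 = 1/16677 - 400 = -6670799/16677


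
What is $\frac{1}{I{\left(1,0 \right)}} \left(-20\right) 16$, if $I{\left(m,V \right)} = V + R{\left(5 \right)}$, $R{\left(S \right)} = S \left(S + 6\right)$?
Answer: $- \frac{64}{11} \approx -5.8182$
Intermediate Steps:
$R{\left(S \right)} = S \left(6 + S\right)$
$I{\left(m,V \right)} = 55 + V$ ($I{\left(m,V \right)} = V + 5 \left(6 + 5\right) = V + 5 \cdot 11 = V + 55 = 55 + V$)
$\frac{1}{I{\left(1,0 \right)}} \left(-20\right) 16 = \frac{1}{55 + 0} \left(-20\right) 16 = \frac{1}{55} \left(-20\right) 16 = \left(- \frac{4}{11}\right) 16 = - \frac{64}{11}$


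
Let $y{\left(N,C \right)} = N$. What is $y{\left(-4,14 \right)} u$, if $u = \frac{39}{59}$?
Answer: $- \frac{156}{59} \approx -2.6441$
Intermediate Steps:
$u = \frac{39}{59}$ ($u = 39 \cdot \frac{1}{59} = \frac{39}{59} \approx 0.66102$)
$y{\left(-4,14 \right)} u = \left(-4\right) \frac{39}{59} = - \frac{156}{59}$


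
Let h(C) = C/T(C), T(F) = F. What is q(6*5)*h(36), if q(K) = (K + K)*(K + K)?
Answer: 3600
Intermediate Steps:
q(K) = 4*K**2 (q(K) = (2*K)*(2*K) = 4*K**2)
h(C) = 1 (h(C) = C/C = 1)
q(6*5)*h(36) = (4*(6*5)**2)*1 = (4*30**2)*1 = (4*900)*1 = 3600*1 = 3600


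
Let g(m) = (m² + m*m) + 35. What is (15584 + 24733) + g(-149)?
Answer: 84754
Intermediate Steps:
g(m) = 35 + 2*m² (g(m) = (m² + m²) + 35 = 2*m² + 35 = 35 + 2*m²)
(15584 + 24733) + g(-149) = (15584 + 24733) + (35 + 2*(-149)²) = 40317 + (35 + 2*22201) = 40317 + (35 + 44402) = 40317 + 44437 = 84754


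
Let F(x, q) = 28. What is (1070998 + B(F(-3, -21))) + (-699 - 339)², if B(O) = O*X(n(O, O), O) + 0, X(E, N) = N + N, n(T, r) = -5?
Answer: 2150010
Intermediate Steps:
X(E, N) = 2*N
B(O) = 2*O² (B(O) = O*(2*O) + 0 = 2*O² + 0 = 2*O²)
(1070998 + B(F(-3, -21))) + (-699 - 339)² = (1070998 + 2*28²) + (-699 - 339)² = (1070998 + 2*784) + (-1038)² = (1070998 + 1568) + 1077444 = 1072566 + 1077444 = 2150010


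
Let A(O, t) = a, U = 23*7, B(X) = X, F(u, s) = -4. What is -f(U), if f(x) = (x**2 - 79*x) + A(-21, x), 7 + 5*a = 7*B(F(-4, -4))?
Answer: -13195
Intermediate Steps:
a = -7 (a = -7/5 + (7*(-4))/5 = -7/5 + (1/5)*(-28) = -7/5 - 28/5 = -7)
U = 161
A(O, t) = -7
f(x) = -7 + x**2 - 79*x (f(x) = (x**2 - 79*x) - 7 = -7 + x**2 - 79*x)
-f(U) = -(-7 + 161**2 - 79*161) = -(-7 + 25921 - 12719) = -1*13195 = -13195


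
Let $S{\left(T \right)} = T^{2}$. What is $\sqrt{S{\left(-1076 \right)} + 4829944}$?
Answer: $2 \sqrt{1496930} \approx 2447.0$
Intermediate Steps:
$\sqrt{S{\left(-1076 \right)} + 4829944} = \sqrt{\left(-1076\right)^{2} + 4829944} = \sqrt{1157776 + 4829944} = \sqrt{5987720} = 2 \sqrt{1496930}$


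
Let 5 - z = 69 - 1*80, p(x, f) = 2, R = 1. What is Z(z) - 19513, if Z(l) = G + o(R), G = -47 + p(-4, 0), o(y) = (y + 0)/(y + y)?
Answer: -39115/2 ≈ -19558.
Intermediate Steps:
o(y) = ½ (o(y) = y/((2*y)) = y*(1/(2*y)) = ½)
G = -45 (G = -47 + 2 = -45)
z = 16 (z = 5 - (69 - 1*80) = 5 - (69 - 80) = 5 - 1*(-11) = 5 + 11 = 16)
Z(l) = -89/2 (Z(l) = -45 + ½ = -89/2)
Z(z) - 19513 = -89/2 - 19513 = -39115/2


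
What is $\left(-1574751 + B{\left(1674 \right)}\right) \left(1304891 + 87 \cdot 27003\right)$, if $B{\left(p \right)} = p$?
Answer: $-5748262465704$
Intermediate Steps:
$\left(-1574751 + B{\left(1674 \right)}\right) \left(1304891 + 87 \cdot 27003\right) = \left(-1574751 + 1674\right) \left(1304891 + 87 \cdot 27003\right) = - 1573077 \left(1304891 + 2349261\right) = \left(-1573077\right) 3654152 = -5748262465704$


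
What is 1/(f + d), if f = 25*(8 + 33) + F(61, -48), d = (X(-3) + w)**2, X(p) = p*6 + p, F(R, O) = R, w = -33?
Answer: 1/4002 ≈ 0.00024988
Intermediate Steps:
X(p) = 7*p (X(p) = 6*p + p = 7*p)
d = 2916 (d = (7*(-3) - 33)**2 = (-21 - 33)**2 = (-54)**2 = 2916)
f = 1086 (f = 25*(8 + 33) + 61 = 25*41 + 61 = 1025 + 61 = 1086)
1/(f + d) = 1/(1086 + 2916) = 1/4002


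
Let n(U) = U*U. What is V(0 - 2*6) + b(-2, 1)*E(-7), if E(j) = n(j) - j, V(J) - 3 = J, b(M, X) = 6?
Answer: 327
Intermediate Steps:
n(U) = U**2
V(J) = 3 + J
E(j) = j**2 - j
V(0 - 2*6) + b(-2, 1)*E(-7) = (3 + (0 - 2*6)) + 6*(-7*(-1 - 7)) = (3 + (0 - 12)) + 6*(-7*(-8)) = (3 - 12) + 6*56 = -9 + 336 = 327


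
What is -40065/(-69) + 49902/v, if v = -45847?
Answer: 611138939/1054481 ≈ 579.56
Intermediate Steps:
-40065/(-69) + 49902/v = -40065/(-69) + 49902/(-45847) = -40065*(-1/69) + 49902*(-1/45847) = 13355/23 - 49902/45847 = 611138939/1054481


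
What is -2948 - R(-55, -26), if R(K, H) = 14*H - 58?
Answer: -2526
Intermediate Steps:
R(K, H) = -58 + 14*H
-2948 - R(-55, -26) = -2948 - (-58 + 14*(-26)) = -2948 - (-58 - 364) = -2948 - 1*(-422) = -2948 + 422 = -2526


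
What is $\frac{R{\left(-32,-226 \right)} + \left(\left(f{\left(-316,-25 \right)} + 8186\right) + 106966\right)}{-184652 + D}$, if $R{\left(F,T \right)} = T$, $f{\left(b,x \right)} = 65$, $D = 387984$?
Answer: $\frac{114991}{203332} \approx 0.56553$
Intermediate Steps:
$\frac{R{\left(-32,-226 \right)} + \left(\left(f{\left(-316,-25 \right)} + 8186\right) + 106966\right)}{-184652 + D} = \frac{-226 + \left(\left(65 + 8186\right) + 106966\right)}{-184652 + 387984} = \frac{-226 + \left(8251 + 106966\right)}{203332} = \left(-226 + 115217\right) \frac{1}{203332} = 114991 \cdot \frac{1}{203332} = \frac{114991}{203332}$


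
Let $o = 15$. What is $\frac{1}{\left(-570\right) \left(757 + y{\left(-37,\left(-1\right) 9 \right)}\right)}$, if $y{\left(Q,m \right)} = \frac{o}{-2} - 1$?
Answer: $- \frac{1}{426645} \approx -2.3439 \cdot 10^{-6}$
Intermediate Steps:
$y{\left(Q,m \right)} = - \frac{17}{2}$ ($y{\left(Q,m \right)} = \frac{15}{-2} - 1 = 15 \left(- \frac{1}{2}\right) - 1 = - \frac{15}{2} - 1 = - \frac{17}{2}$)
$\frac{1}{\left(-570\right) \left(757 + y{\left(-37,\left(-1\right) 9 \right)}\right)} = \frac{1}{\left(-570\right) \left(757 - \frac{17}{2}\right)} = \frac{1}{\left(-570\right) \frac{1497}{2}} = \frac{1}{-426645} = - \frac{1}{426645}$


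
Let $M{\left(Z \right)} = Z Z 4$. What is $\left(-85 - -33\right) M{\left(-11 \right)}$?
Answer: $-25168$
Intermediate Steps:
$M{\left(Z \right)} = 4 Z^{2}$ ($M{\left(Z \right)} = Z^{2} \cdot 4 = 4 Z^{2}$)
$\left(-85 - -33\right) M{\left(-11 \right)} = \left(-85 - -33\right) 4 \left(-11\right)^{2} = \left(-85 + \left(-2 + 35\right)\right) 4 \cdot 121 = \left(-85 + 33\right) 484 = \left(-52\right) 484 = -25168$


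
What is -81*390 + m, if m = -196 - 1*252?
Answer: -32038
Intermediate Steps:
m = -448 (m = -196 - 252 = -448)
-81*390 + m = -81*390 - 448 = -31590 - 448 = -32038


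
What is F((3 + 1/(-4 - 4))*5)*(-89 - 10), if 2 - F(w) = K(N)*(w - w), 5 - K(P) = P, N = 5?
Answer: -198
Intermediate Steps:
K(P) = 5 - P
F(w) = 2 (F(w) = 2 - (5 - 1*5)*(w - w) = 2 - (5 - 5)*0 = 2 - 0*0 = 2 - 1*0 = 2 + 0 = 2)
F((3 + 1/(-4 - 4))*5)*(-89 - 10) = 2*(-89 - 10) = 2*(-99) = -198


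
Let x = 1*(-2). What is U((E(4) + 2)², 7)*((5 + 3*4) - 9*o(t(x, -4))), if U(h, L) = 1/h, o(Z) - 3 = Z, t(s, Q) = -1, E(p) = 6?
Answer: -1/64 ≈ -0.015625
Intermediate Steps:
x = -2
o(Z) = 3 + Z
U((E(4) + 2)², 7)*((5 + 3*4) - 9*o(t(x, -4))) = ((5 + 3*4) - 9*(3 - 1))/((6 + 2)²) = ((5 + 12) - 9*2)/(8²) = (17 - 18)/64 = (1/64)*(-1) = -1/64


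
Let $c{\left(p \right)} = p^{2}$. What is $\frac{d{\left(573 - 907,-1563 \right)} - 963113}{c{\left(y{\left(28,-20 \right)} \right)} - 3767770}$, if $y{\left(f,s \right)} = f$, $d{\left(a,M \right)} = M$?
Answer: $\frac{482338}{1883493} \approx 0.25609$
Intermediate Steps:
$\frac{d{\left(573 - 907,-1563 \right)} - 963113}{c{\left(y{\left(28,-20 \right)} \right)} - 3767770} = \frac{-1563 - 963113}{28^{2} - 3767770} = - \frac{964676}{784 - 3767770} = - \frac{964676}{-3766986} = \left(-964676\right) \left(- \frac{1}{3766986}\right) = \frac{482338}{1883493}$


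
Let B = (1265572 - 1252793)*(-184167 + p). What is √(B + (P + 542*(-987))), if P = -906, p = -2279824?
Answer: I*√31487876849 ≈ 1.7745e+5*I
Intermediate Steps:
B = -31487340989 (B = (1265572 - 1252793)*(-184167 - 2279824) = 12779*(-2463991) = -31487340989)
√(B + (P + 542*(-987))) = √(-31487340989 + (-906 + 542*(-987))) = √(-31487340989 + (-906 - 534954)) = √(-31487340989 - 535860) = √(-31487876849) = I*√31487876849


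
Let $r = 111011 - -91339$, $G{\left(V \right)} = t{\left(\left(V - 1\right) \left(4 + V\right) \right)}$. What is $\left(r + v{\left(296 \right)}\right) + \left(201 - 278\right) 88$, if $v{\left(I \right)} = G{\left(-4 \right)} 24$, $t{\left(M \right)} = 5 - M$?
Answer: $195694$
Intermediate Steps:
$G{\left(V \right)} = 5 - \left(-1 + V\right) \left(4 + V\right)$ ($G{\left(V \right)} = 5 - \left(V - 1\right) \left(4 + V\right) = 5 - \left(-1 + V\right) \left(4 + V\right)$)
$r = 202350$ ($r = 111011 + 91339 = 202350$)
$v{\left(I \right)} = 120$ ($v{\left(I \right)} = \left(9 - \left(-4\right)^{2} - -12\right) 24 = \left(9 - 16 + 12\right) 24 = 5 \cdot 24 = 120$)
$\left(r + v{\left(296 \right)}\right) + \left(201 - 278\right) 88 = \left(202350 + 120\right) + \left(201 - 278\right) 88 = 202470 - 6776 = 195694$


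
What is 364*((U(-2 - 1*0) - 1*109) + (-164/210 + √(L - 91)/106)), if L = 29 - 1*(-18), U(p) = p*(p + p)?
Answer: -555724/15 + 364*I*√11/53 ≈ -37048.0 + 22.778*I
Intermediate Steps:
U(p) = 2*p² (U(p) = p*(2*p) = 2*p²)
L = 47 (L = 29 + 18 = 47)
364*((U(-2 - 1*0) - 1*109) + (-164/210 + √(L - 91)/106)) = 364*((2*(-2 - 1*0)² - 1*109) + (-164/210 + √(47 - 91)/106)) = 364*((2*(-2 + 0)² - 109) + (-164*1/210 + √(-44)*(1/106))) = 364*((2*(-2)² - 109) + (-82/105 + (2*I*√11)*(1/106))) = 364*((2*4 - 109) + (-82/105 + I*√11/53)) = 364*((8 - 109) + (-82/105 + I*√11/53)) = 364*(-101 + (-82/105 + I*√11/53)) = 364*(-10687/105 + I*√11/53) = -555724/15 + 364*I*√11/53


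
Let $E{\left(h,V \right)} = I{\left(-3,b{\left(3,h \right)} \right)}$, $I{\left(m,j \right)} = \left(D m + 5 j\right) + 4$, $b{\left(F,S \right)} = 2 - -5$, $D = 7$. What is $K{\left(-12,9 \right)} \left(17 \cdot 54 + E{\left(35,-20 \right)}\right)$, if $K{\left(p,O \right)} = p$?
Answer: $-11232$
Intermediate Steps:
$b{\left(F,S \right)} = 7$ ($b{\left(F,S \right)} = 2 + 5 = 7$)
$I{\left(m,j \right)} = 4 + 5 j + 7 m$ ($I{\left(m,j \right)} = \left(7 m + 5 j\right) + 4 = \left(5 j + 7 m\right) + 4 = 4 + 5 j + 7 m$)
$E{\left(h,V \right)} = 18$ ($E{\left(h,V \right)} = 4 + 5 \cdot 7 + 7 \left(-3\right) = 4 + 35 - 21 = 18$)
$K{\left(-12,9 \right)} \left(17 \cdot 54 + E{\left(35,-20 \right)}\right) = - 12 \left(17 \cdot 54 + 18\right) = - 12 \left(918 + 18\right) = \left(-12\right) 936 = -11232$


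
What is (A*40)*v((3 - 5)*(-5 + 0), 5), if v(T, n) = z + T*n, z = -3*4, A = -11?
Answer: -16720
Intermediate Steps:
z = -12
v(T, n) = -12 + T*n
(A*40)*v((3 - 5)*(-5 + 0), 5) = (-11*40)*(-12 + ((3 - 5)*(-5 + 0))*5) = -440*(-12 - 2*(-5)*5) = -440*(-12 + 10*5) = -440*(-12 + 50) = -440*38 = -16720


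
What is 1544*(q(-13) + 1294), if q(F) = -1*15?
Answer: 1974776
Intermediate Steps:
q(F) = -15
1544*(q(-13) + 1294) = 1544*(-15 + 1294) = 1544*1279 = 1974776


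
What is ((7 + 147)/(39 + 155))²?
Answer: 5929/9409 ≈ 0.63014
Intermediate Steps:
((7 + 147)/(39 + 155))² = (154/194)² = (154*(1/194))² = (77/97)² = 5929/9409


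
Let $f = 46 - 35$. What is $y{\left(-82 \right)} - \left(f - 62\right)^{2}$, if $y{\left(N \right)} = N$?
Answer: $-2683$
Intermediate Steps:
$f = 11$ ($f = 46 - 35 = 11$)
$y{\left(-82 \right)} - \left(f - 62\right)^{2} = -82 - \left(11 - 62\right)^{2} = -82 - \left(-51\right)^{2} = -82 - 2601 = -2683$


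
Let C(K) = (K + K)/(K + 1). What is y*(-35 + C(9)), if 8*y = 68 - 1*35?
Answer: -2739/20 ≈ -136.95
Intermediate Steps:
C(K) = 2*K/(1 + K) (C(K) = (2*K)/(1 + K) = 2*K/(1 + K))
y = 33/8 (y = (68 - 1*35)/8 = (68 - 35)/8 = (⅛)*33 = 33/8 ≈ 4.1250)
y*(-35 + C(9)) = 33*(-35 + 2*9/(1 + 9))/8 = 33*(-35 + 2*9/10)/8 = 33*(-35 + 2*9*(⅒))/8 = 33*(-35 + 9/5)/8 = (33/8)*(-166/5) = -2739/20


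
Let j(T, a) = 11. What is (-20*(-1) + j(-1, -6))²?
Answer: 961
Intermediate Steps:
(-20*(-1) + j(-1, -6))² = (-20*(-1) + 11)² = (-5*(-4) + 11)² = (20 + 11)² = 31² = 961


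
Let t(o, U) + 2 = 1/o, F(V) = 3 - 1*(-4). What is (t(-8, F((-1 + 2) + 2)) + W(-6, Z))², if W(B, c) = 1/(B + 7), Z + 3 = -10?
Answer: 81/64 ≈ 1.2656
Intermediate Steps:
Z = -13 (Z = -3 - 10 = -13)
F(V) = 7 (F(V) = 3 + 4 = 7)
t(o, U) = -2 + 1/o
W(B, c) = 1/(7 + B)
(t(-8, F((-1 + 2) + 2)) + W(-6, Z))² = ((-2 + 1/(-8)) + 1/(7 - 6))² = ((-2 - ⅛) + 1/1)² = (-17/8 + 1)² = (-9/8)² = 81/64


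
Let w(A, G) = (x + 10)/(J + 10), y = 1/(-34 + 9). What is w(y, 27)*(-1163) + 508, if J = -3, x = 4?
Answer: -1818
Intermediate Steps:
y = -1/25 (y = 1/(-25) = -1/25 ≈ -0.040000)
w(A, G) = 2 (w(A, G) = (4 + 10)/(-3 + 10) = 14/7 = 14*(1/7) = 2)
w(y, 27)*(-1163) + 508 = 2*(-1163) + 508 = -2326 + 508 = -1818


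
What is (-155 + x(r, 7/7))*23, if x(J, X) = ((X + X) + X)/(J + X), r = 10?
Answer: -39146/11 ≈ -3558.7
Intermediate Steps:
x(J, X) = 3*X/(J + X) (x(J, X) = (2*X + X)/(J + X) = (3*X)/(J + X) = 3*X/(J + X))
(-155 + x(r, 7/7))*23 = (-155 + 3*(7/7)/(10 + 7/7))*23 = (-155 + 3*(7*(1/7))/(10 + 7*(1/7)))*23 = (-155 + 3*1/(10 + 1))*23 = (-155 + 3*1/11)*23 = (-155 + 3*1*(1/11))*23 = (-155 + 3/11)*23 = -1702/11*23 = -39146/11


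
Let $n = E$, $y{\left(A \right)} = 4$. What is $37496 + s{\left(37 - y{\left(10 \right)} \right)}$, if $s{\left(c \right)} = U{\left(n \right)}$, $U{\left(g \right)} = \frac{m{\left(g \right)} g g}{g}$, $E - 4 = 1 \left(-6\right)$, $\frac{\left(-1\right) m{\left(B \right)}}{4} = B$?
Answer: $37480$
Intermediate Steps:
$m{\left(B \right)} = - 4 B$
$E = -2$ ($E = 4 + 1 \left(-6\right) = 4 - 6 = -2$)
$n = -2$
$U{\left(g \right)} = - 4 g^{2}$ ($U{\left(g \right)} = \frac{- 4 g g g}{g} = \frac{- 4 g^{2} g}{g} = \frac{\left(-4\right) g^{3}}{g} = - 4 g^{2}$)
$s{\left(c \right)} = -16$ ($s{\left(c \right)} = - 4 \left(-2\right)^{2} = \left(-4\right) 4 = -16$)
$37496 + s{\left(37 - y{\left(10 \right)} \right)} = 37496 - 16 = 37480$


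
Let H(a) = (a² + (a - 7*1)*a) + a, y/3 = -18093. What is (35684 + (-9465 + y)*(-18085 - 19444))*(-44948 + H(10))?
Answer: -107193473122080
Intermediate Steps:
y = -54279 (y = 3*(-18093) = -54279)
H(a) = a + a² + a*(-7 + a) (H(a) = (a² + (a - 7)*a) + a = (a² + (-7 + a)*a) + a = (a² + a*(-7 + a)) + a = a + a² + a*(-7 + a))
(35684 + (-9465 + y)*(-18085 - 19444))*(-44948 + H(10)) = (35684 + (-9465 - 54279)*(-18085 - 19444))*(-44948 + 2*10*(-3 + 10)) = (35684 - 63744*(-37529))*(-44948 + 2*10*7) = (35684 + 2392248576)*(-44948 + 140) = 2392284260*(-44808) = -107193473122080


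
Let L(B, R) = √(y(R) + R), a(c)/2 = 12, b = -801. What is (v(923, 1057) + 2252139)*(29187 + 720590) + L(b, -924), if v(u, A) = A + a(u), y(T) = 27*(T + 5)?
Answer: 1689412531940 + I*√25737 ≈ 1.6894e+12 + 160.43*I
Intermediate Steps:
y(T) = 135 + 27*T (y(T) = 27*(5 + T) = 135 + 27*T)
a(c) = 24 (a(c) = 2*12 = 24)
v(u, A) = 24 + A (v(u, A) = A + 24 = 24 + A)
L(B, R) = √(135 + 28*R) (L(B, R) = √((135 + 27*R) + R) = √(135 + 28*R))
(v(923, 1057) + 2252139)*(29187 + 720590) + L(b, -924) = ((24 + 1057) + 2252139)*(29187 + 720590) + √(135 + 28*(-924)) = (1081 + 2252139)*749777 + √(135 - 25872) = 2253220*749777 + √(-25737) = 1689412531940 + I*√25737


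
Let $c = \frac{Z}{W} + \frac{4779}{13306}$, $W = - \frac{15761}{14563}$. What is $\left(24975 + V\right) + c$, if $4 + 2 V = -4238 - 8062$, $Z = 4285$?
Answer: $\frac{3117230001307}{209715866} \approx 14864.0$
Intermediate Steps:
$V = -6152$ ($V = -2 + \frac{-4238 - 8062}{2} = -2 + \frac{1}{2} \left(-12300\right) = -2 - 6150 = -6152$)
$W = - \frac{15761}{14563}$ ($W = \left(-15761\right) \frac{1}{14563} = - \frac{15761}{14563} \approx -1.0823$)
$c = - \frac{830251744411}{209715866}$ ($c = \frac{4285}{- \frac{15761}{14563}} + \frac{4779}{13306} = 4285 \left(- \frac{14563}{15761}\right) + 4779 \cdot \frac{1}{13306} = - \frac{62402455}{15761} + \frac{4779}{13306} = - \frac{830251744411}{209715866} \approx -3958.9$)
$\left(24975 + V\right) + c = \left(24975 - 6152\right) - \frac{830251744411}{209715866} = 18823 - \frac{830251744411}{209715866} = \frac{3117230001307}{209715866}$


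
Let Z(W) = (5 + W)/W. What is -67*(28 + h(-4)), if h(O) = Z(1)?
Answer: -2278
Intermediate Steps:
Z(W) = (5 + W)/W
h(O) = 6 (h(O) = (5 + 1)/1 = 1*6 = 6)
-67*(28 + h(-4)) = -67*(28 + 6) = -67*34 = -2278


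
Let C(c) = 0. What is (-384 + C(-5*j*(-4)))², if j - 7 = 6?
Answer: 147456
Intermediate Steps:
j = 13 (j = 7 + 6 = 13)
(-384 + C(-5*j*(-4)))² = (-384 + 0)² = (-384)² = 147456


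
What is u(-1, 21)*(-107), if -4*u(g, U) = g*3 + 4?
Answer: 107/4 ≈ 26.750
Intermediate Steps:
u(g, U) = -1 - 3*g/4 (u(g, U) = -(g*3 + 4)/4 = -(3*g + 4)/4 = -(4 + 3*g)/4 = -1 - 3*g/4)
u(-1, 21)*(-107) = (-1 - ¾*(-1))*(-107) = (-1 + ¾)*(-107) = -¼*(-107) = 107/4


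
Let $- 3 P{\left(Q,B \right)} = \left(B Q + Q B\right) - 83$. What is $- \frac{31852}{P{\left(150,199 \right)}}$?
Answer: $\frac{95556}{59617} \approx 1.6028$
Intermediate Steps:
$P{\left(Q,B \right)} = \frac{83}{3} - \frac{2 B Q}{3}$ ($P{\left(Q,B \right)} = - \frac{\left(B Q + Q B\right) - 83}{3} = - \frac{\left(B Q + B Q\right) - 83}{3} = - \frac{2 B Q - 83}{3} = - \frac{-83 + 2 B Q}{3} = \frac{83}{3} - \frac{2 B Q}{3}$)
$- \frac{31852}{P{\left(150,199 \right)}} = - \frac{31852}{\frac{83}{3} - \frac{398}{3} \cdot 150} = - \frac{31852}{\frac{83}{3} - 19900} = - \frac{31852}{- \frac{59617}{3}} = \left(-31852\right) \left(- \frac{3}{59617}\right) = \frac{95556}{59617}$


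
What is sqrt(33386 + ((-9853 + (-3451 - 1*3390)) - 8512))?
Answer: 2*sqrt(2045) ≈ 90.443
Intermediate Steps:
sqrt(33386 + ((-9853 + (-3451 - 1*3390)) - 8512)) = sqrt(33386 + ((-9853 + (-3451 - 3390)) - 8512)) = sqrt(33386 + ((-9853 - 6841) - 8512)) = sqrt(33386 + (-16694 - 8512)) = sqrt(33386 - 25206) = sqrt(8180) = 2*sqrt(2045)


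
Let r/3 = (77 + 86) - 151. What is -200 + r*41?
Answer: 1276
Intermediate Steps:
r = 36 (r = 3*((77 + 86) - 151) = 3*(163 - 151) = 3*12 = 36)
-200 + r*41 = -200 + 36*41 = -200 + 1476 = 1276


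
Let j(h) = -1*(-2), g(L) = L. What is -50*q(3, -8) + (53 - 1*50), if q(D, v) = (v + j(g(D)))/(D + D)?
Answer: 53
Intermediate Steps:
j(h) = 2
q(D, v) = (2 + v)/(2*D) (q(D, v) = (v + 2)/(D + D) = (2 + v)/((2*D)) = (2 + v)*(1/(2*D)) = (2 + v)/(2*D))
-50*q(3, -8) + (53 - 1*50) = -25*(2 - 8)/3 + (53 - 1*50) = -25*(-6)/3 + (53 - 50) = -50*(-1) + 3 = 50 + 3 = 53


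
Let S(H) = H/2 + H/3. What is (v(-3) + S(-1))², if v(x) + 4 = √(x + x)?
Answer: 625/36 - 29*I*√6/3 ≈ 17.361 - 23.678*I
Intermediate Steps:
v(x) = -4 + √2*√x (v(x) = -4 + √(x + x) = -4 + √(2*x) = -4 + √2*√x)
S(H) = 5*H/6 (S(H) = H*(½) + H*(⅓) = H/2 + H/3 = 5*H/6)
(v(-3) + S(-1))² = ((-4 + √2*√(-3)) + (⅚)*(-1))² = ((-4 + √2*(I*√3)) - ⅚)² = ((-4 + I*√6) - ⅚)² = (-29/6 + I*√6)²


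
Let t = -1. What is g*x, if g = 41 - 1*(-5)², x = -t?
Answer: 16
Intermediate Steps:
x = 1 (x = -1*(-1) = 1)
g = 16 (g = 41 - 1*25 = 41 - 25 = 16)
g*x = 16*1 = 16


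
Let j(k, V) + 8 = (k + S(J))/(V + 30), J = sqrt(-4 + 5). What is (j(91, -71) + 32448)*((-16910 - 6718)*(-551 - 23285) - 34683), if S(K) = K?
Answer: 748976607809100/41 ≈ 1.8268e+13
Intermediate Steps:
J = 1 (J = sqrt(1) = 1)
j(k, V) = -8 + (1 + k)/(30 + V) (j(k, V) = -8 + (k + 1)/(V + 30) = -8 + (1 + k)/(30 + V))
(j(91, -71) + 32448)*((-16910 - 6718)*(-551 - 23285) - 34683) = ((-239 + 91 - 8*(-71))/(30 - 71) + 32448)*((-16910 - 6718)*(-551 - 23285) - 34683) = ((-239 + 91 + 568)/(-41) + 32448)*(-23628*(-23836) - 34683) = (-1/41*420 + 32448)*(563197008 - 34683) = (-420/41 + 32448)*563162325 = (1329948/41)*563162325 = 748976607809100/41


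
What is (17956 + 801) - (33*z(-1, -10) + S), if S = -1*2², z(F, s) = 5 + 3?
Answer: 18497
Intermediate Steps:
z(F, s) = 8
S = -4 (S = -1*4 = -4)
(17956 + 801) - (33*z(-1, -10) + S) = (17956 + 801) - (33*8 - 4) = 18757 - (264 - 4) = 18757 - 1*260 = 18757 - 260 = 18497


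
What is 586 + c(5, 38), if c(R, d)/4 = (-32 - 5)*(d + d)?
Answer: -10662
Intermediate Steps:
c(R, d) = -296*d (c(R, d) = 4*((-32 - 5)*(d + d)) = 4*(-74*d) = -296*d)
586 + c(5, 38) = 586 - 296*38 = 586 - 11248 = -10662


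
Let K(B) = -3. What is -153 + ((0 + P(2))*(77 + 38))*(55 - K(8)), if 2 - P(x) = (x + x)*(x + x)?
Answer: -93533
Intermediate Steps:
P(x) = 2 - 4*x² (P(x) = 2 - (x + x)*(x + x) = 2 - 2*x*2*x = 2 - 4*x²)
-153 + ((0 + P(2))*(77 + 38))*(55 - K(8)) = -153 + ((0 + (2 - 4*2²))*(77 + 38))*(55 - 1*(-3)) = -153 + ((0 + (2 - 4*4))*115)*(55 + 3) = -153 + ((0 + (2 - 16))*115)*58 = -153 + ((0 - 14)*115)*58 = -153 - 14*115*58 = -153 - 1610*58 = -153 - 93380 = -93533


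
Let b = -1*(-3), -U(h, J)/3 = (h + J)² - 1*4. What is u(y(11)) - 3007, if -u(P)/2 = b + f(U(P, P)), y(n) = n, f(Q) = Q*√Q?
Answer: -3013 + 34560*I*√10 ≈ -3013.0 + 1.0929e+5*I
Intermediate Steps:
U(h, J) = 12 - 3*(J + h)² (U(h, J) = -3*((h + J)² - 1*4) = -3*((J + h)² - 4) = -3*(-4 + (J + h)²) = 12 - 3*(J + h)²)
b = 3
f(Q) = Q^(3/2)
u(P) = -6 - 2*(12 - 12*P²)^(3/2) (u(P) = -2*(3 + (12 - 3*(P + P)²)^(3/2)) = -2*(3 + (12 - 3*4*P²)^(3/2)) = -2*(3 + (12 - 12*P²)^(3/2)) = -6 - 2*(12 - 12*P²)^(3/2))
u(y(11)) - 3007 = (-6 - 48*√3*(1 - 1*11²)^(3/2)) - 3007 = (-6 - 48*√3*(1 - 1*121)^(3/2)) - 3007 = (-6 - 48*√3*(1 - 121)^(3/2)) - 3007 = (-6 - 48*√3*(-120)^(3/2)) - 3007 = (-6 - 48*√3*(-240*I*√30)) - 3007 = (-6 + 34560*I*√10) - 3007 = -3013 + 34560*I*√10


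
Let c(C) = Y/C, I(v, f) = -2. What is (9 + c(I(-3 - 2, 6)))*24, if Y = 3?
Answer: 180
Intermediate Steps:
c(C) = 3/C
(9 + c(I(-3 - 2, 6)))*24 = (9 + 3/(-2))*24 = (9 + 3*(-½))*24 = (9 - 3/2)*24 = (15/2)*24 = 180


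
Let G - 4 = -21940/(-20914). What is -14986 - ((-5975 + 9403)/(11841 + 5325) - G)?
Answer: -1344594689030/89752431 ≈ -14981.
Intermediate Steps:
G = 52798/10457 (G = 4 - 21940/(-20914) = 4 - 21940*(-1/20914) = 4 + 10970/10457 = 52798/10457 ≈ 5.0491)
-14986 - ((-5975 + 9403)/(11841 + 5325) - G) = -14986 - ((-5975 + 9403)/(11841 + 5325) - 1*52798/10457) = -14986 - (3428/17166 - 52798/10457) = -14986 - (3428*(1/17166) - 52798/10457) = -14986 - (1714/8583 - 52798/10457) = -14986 - 1*(-435241936/89752431) = -14986 + 435241936/89752431 = -1344594689030/89752431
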